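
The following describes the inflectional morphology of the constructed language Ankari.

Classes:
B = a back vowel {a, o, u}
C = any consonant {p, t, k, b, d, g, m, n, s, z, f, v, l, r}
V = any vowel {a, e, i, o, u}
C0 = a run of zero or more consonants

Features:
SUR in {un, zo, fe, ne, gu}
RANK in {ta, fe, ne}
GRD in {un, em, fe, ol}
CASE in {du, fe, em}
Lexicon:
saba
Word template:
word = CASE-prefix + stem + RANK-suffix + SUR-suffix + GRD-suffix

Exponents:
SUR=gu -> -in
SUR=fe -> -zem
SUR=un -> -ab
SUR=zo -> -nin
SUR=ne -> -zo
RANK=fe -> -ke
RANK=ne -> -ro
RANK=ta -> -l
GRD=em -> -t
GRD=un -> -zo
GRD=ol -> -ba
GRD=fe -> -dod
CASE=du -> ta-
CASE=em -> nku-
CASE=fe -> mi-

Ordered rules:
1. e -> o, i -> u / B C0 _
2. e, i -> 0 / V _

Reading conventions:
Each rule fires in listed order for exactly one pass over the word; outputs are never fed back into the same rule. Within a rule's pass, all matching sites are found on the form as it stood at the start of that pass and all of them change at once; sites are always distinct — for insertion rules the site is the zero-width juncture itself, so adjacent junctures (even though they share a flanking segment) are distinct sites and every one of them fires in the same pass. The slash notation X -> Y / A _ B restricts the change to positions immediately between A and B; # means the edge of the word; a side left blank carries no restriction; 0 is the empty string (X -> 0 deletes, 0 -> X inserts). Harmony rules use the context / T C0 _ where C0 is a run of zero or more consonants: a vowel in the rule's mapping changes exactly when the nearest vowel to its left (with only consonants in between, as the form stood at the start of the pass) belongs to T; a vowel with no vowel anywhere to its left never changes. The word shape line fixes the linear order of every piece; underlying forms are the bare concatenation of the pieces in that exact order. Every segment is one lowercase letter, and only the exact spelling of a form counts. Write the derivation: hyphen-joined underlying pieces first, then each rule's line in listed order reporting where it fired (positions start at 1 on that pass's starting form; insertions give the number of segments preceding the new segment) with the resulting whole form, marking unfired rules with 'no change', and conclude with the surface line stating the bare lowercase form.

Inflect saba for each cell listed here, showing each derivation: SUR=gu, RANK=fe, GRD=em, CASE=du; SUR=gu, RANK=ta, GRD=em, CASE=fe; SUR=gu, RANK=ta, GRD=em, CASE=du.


cell SUR=gu, RANK=fe, GRD=em, CASE=du:
underlying: ta-saba-ke-in-t
1. e -> o, i -> u / B C0 _: fires at position(s) 8: tasabakoint
2. e, i -> 0 / V _: fires at position(s) 9: tasabakont
surface: tasabakont

cell SUR=gu, RANK=ta, GRD=em, CASE=fe:
underlying: mi-saba-l-in-t
1. e -> o, i -> u / B C0 _: fires at position(s) 8: misabalunt
2. e, i -> 0 / V _: no change
surface: misabalunt

cell SUR=gu, RANK=ta, GRD=em, CASE=du:
underlying: ta-saba-l-in-t
1. e -> o, i -> u / B C0 _: fires at position(s) 8: tasabalunt
2. e, i -> 0 / V _: no change
surface: tasabalunt


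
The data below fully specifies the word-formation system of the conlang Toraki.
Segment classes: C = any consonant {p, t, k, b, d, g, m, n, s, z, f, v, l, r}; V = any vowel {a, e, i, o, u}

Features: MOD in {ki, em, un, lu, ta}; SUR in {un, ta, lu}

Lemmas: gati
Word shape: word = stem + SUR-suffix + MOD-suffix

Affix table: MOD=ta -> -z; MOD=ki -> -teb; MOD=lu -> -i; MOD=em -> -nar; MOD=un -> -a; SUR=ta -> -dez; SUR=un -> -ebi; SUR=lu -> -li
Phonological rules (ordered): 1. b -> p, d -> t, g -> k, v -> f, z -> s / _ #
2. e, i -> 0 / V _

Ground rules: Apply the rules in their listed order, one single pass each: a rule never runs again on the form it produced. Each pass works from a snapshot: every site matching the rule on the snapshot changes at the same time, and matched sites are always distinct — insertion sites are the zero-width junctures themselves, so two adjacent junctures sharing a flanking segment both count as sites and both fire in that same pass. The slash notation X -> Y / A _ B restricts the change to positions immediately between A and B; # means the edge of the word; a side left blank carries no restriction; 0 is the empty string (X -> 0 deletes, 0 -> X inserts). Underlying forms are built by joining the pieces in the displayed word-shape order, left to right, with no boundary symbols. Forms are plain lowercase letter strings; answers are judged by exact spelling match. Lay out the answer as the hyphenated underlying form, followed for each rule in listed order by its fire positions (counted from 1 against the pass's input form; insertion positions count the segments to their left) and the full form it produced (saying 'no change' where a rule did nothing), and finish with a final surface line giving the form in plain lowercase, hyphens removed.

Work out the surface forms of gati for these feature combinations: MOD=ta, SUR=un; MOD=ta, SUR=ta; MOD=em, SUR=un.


cell MOD=ta, SUR=un:
underlying: gati-ebi-z
1. b -> p, d -> t, g -> k, v -> f, z -> s / _ #: fires at position(s) 8: gatiebis
2. e, i -> 0 / V _: fires at position(s) 5: gatibis
surface: gatibis

cell MOD=ta, SUR=ta:
underlying: gati-dez-z
1. b -> p, d -> t, g -> k, v -> f, z -> s / _ #: fires at position(s) 8: gatidezs
2. e, i -> 0 / V _: no change
surface: gatidezs

cell MOD=em, SUR=un:
underlying: gati-ebi-nar
1. b -> p, d -> t, g -> k, v -> f, z -> s / _ #: no change
2. e, i -> 0 / V _: fires at position(s) 5: gatibinar
surface: gatibinar


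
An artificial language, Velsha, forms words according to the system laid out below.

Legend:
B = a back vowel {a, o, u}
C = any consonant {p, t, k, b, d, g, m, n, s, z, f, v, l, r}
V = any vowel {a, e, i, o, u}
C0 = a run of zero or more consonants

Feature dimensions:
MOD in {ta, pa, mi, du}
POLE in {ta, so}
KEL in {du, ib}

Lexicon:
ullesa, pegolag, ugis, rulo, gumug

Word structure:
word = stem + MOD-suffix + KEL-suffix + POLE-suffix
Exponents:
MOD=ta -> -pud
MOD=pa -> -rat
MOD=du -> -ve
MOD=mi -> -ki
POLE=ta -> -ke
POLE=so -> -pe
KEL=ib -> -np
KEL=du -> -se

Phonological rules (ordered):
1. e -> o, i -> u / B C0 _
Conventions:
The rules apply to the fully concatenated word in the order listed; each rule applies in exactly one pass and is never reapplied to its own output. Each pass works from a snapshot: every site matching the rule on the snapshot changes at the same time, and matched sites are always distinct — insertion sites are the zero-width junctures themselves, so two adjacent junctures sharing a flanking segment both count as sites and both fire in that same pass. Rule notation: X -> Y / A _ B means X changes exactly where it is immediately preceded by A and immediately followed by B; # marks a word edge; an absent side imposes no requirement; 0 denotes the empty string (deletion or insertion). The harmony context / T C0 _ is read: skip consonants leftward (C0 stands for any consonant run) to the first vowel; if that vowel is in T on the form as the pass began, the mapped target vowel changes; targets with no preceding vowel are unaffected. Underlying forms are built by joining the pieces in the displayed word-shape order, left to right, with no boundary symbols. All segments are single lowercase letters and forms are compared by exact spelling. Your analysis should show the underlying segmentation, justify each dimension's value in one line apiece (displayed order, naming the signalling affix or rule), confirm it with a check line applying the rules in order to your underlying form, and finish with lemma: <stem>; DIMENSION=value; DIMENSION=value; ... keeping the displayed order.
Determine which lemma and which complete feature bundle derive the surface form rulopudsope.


underlying: rulo-pud-se-pe
MOD=ta - signalled by the affix -pud
POLE=so - signalled by the affix -pe
KEL=du - signalled by the affix -se
check: rulopudsepe -> rulopudsope
lemma: rulo; MOD=ta; POLE=so; KEL=du


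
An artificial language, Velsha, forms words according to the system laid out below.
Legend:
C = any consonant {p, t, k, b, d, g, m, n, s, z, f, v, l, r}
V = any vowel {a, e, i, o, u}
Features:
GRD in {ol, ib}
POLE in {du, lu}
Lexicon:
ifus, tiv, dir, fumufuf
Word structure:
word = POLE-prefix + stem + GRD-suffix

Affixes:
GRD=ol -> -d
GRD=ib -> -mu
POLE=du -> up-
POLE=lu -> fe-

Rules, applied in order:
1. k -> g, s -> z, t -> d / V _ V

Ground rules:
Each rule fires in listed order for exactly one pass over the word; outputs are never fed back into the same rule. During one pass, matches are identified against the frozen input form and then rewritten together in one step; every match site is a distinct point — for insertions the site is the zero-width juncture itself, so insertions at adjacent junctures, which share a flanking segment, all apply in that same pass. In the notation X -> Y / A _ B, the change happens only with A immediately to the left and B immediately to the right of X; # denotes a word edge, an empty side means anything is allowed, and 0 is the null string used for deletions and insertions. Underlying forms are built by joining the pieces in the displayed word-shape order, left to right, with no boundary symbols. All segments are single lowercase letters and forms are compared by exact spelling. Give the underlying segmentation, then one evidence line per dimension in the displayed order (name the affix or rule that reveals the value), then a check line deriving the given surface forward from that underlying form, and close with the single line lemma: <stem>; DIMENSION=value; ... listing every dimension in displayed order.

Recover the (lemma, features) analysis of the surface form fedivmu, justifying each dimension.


underlying: fe-tiv-mu
GRD=ib - signalled by the affix -mu
POLE=lu - signalled by the affix fe-
check: fetivmu -> fedivmu
lemma: tiv; GRD=ib; POLE=lu


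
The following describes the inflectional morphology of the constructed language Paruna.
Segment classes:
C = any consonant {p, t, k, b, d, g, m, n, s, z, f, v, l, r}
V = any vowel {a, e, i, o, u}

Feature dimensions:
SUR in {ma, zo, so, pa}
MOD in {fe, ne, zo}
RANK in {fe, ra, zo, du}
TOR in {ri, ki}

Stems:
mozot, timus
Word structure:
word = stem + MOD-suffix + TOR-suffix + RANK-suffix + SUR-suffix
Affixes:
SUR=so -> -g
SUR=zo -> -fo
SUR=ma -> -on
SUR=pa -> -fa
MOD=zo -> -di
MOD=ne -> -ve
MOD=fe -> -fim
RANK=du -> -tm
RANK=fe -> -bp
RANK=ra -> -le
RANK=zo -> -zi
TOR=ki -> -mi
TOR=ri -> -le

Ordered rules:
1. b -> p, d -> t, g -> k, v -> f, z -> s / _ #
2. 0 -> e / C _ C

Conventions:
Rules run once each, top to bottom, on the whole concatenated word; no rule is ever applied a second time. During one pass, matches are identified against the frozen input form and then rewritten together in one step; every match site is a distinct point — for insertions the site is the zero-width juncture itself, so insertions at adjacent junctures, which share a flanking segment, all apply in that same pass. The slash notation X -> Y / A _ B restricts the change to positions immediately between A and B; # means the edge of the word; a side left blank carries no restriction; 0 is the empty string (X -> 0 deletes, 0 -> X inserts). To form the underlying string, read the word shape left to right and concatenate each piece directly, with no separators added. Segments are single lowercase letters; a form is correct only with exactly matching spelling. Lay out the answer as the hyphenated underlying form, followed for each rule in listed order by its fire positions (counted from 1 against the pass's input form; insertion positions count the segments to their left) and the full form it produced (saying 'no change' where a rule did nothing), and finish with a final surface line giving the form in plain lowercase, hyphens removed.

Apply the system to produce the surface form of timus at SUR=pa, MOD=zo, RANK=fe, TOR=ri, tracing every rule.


underlying: timus-di-le-bp-fa
1. b -> p, d -> t, g -> k, v -> f, z -> s / _ #: no change
2. 0 -> e / C _ C: inserts after position(s) 5, 10, 11: timusedilebepefa
surface: timusedilebepefa


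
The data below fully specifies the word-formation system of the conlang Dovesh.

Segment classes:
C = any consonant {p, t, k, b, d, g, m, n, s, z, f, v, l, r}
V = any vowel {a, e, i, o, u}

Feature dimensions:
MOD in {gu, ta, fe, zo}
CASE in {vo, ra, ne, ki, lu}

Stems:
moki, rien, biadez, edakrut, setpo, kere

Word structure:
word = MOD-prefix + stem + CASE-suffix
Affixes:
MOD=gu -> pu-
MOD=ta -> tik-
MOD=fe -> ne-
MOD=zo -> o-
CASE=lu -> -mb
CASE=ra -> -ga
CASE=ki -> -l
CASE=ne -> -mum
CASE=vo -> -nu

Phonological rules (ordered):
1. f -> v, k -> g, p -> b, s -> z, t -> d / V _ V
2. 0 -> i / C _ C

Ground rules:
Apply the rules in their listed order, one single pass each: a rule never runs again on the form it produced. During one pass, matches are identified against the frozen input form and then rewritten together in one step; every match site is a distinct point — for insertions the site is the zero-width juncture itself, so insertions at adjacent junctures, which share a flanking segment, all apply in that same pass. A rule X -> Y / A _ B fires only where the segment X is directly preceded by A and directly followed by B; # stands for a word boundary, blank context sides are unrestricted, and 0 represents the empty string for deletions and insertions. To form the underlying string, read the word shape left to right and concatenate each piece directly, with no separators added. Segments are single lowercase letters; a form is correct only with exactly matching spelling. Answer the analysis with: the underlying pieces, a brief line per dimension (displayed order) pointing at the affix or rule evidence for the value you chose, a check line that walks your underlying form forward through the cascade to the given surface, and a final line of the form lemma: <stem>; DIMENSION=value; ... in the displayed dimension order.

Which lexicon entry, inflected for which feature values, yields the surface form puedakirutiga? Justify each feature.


underlying: pu-edakrut-ga
MOD=gu - signalled by the affix pu-
CASE=ra - signalled by the affix -ga
check: puedakrutga -> puedakrutga -> puedakirutiga
lemma: edakrut; MOD=gu; CASE=ra


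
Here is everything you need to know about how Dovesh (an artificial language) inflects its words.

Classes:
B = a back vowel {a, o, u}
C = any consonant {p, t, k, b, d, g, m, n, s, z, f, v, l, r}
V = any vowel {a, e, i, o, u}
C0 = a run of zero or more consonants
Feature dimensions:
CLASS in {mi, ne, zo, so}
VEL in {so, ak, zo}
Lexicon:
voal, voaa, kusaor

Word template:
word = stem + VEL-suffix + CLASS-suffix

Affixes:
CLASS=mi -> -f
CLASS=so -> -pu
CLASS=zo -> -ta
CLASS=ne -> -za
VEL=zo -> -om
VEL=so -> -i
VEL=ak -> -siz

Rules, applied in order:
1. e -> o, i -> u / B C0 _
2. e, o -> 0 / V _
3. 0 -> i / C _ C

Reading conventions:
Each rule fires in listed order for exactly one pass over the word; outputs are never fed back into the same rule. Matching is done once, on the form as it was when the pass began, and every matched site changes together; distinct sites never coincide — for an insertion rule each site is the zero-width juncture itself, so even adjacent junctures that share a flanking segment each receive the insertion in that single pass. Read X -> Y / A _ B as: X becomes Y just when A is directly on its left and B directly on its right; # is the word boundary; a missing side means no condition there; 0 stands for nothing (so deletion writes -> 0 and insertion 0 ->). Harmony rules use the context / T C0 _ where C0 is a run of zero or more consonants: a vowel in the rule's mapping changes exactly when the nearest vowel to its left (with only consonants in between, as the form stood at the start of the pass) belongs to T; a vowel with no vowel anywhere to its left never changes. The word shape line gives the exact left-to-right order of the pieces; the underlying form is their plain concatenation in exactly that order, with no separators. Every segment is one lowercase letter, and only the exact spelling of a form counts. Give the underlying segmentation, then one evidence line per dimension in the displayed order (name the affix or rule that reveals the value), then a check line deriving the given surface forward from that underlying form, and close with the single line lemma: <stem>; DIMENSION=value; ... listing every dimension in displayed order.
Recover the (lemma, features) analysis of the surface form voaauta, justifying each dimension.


underlying: voaa-i-ta
CLASS=zo - signalled by the affix -ta
VEL=so - signalled by the affix -i
check: voaaita -> voaauta -> voaauta -> voaauta
lemma: voaa; CLASS=zo; VEL=so


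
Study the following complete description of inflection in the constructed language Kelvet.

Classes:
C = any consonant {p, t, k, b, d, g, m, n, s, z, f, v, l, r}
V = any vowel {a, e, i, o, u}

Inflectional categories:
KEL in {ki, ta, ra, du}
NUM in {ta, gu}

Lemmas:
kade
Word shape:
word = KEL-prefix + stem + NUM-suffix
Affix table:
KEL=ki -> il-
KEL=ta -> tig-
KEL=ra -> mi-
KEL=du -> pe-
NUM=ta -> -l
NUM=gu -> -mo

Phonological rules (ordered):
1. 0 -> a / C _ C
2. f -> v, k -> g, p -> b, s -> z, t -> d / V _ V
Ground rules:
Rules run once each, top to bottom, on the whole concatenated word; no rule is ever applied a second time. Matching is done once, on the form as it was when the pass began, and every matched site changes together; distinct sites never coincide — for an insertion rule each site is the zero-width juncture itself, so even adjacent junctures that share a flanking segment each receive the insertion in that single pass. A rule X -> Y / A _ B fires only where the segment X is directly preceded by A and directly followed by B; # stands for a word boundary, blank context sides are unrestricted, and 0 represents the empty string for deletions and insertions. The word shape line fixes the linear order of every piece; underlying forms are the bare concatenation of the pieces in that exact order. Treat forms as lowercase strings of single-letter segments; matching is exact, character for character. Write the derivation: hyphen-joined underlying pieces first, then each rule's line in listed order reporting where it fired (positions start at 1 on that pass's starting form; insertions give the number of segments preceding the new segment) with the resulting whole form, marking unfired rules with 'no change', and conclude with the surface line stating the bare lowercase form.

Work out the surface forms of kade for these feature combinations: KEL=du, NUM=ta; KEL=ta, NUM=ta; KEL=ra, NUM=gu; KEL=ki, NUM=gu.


cell KEL=du, NUM=ta:
underlying: pe-kade-l
1. 0 -> a / C _ C: no change
2. f -> v, k -> g, p -> b, s -> z, t -> d / V _ V: fires at position(s) 3: pegadel
surface: pegadel

cell KEL=ta, NUM=ta:
underlying: tig-kade-l
1. 0 -> a / C _ C: inserts after position(s) 3: tigakadel
2. f -> v, k -> g, p -> b, s -> z, t -> d / V _ V: fires at position(s) 5: tigagadel
surface: tigagadel

cell KEL=ra, NUM=gu:
underlying: mi-kade-mo
1. 0 -> a / C _ C: no change
2. f -> v, k -> g, p -> b, s -> z, t -> d / V _ V: fires at position(s) 3: migademo
surface: migademo

cell KEL=ki, NUM=gu:
underlying: il-kade-mo
1. 0 -> a / C _ C: inserts after position(s) 2: ilakademo
2. f -> v, k -> g, p -> b, s -> z, t -> d / V _ V: fires at position(s) 4: ilagademo
surface: ilagademo


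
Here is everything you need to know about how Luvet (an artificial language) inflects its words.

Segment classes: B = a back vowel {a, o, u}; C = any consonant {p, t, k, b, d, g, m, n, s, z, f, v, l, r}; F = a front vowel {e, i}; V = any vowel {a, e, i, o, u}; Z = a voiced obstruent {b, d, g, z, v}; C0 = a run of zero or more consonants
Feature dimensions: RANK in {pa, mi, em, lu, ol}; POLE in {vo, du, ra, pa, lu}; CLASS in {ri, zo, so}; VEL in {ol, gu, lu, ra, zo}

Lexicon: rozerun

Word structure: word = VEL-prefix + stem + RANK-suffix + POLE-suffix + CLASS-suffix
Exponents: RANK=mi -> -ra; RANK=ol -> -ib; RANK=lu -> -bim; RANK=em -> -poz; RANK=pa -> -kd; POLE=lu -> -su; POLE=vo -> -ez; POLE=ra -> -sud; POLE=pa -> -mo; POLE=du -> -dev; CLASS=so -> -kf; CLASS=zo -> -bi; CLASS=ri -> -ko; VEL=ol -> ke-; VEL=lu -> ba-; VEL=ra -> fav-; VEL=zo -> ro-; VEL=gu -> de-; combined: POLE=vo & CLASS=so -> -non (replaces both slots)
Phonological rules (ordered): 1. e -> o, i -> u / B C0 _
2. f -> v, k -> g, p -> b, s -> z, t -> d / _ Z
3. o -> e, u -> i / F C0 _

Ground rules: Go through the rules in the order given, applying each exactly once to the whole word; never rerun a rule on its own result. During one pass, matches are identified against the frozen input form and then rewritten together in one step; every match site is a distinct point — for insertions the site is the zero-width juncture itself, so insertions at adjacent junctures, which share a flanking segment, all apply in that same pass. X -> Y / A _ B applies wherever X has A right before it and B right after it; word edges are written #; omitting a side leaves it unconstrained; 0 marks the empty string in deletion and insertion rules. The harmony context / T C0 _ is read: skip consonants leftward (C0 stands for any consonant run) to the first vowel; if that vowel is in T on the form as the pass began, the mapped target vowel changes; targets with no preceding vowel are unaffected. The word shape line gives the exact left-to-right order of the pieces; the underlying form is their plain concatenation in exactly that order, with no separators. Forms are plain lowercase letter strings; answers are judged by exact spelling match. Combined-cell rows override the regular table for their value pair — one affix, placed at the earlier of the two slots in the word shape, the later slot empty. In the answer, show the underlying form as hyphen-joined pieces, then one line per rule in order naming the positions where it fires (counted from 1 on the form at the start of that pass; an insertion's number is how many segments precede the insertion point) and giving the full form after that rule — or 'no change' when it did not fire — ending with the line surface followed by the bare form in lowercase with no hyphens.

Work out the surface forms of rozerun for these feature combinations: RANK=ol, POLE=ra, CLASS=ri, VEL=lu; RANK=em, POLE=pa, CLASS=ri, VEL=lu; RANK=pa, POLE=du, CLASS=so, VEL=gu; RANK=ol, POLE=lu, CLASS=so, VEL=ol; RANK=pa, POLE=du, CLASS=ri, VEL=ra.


cell RANK=ol, POLE=ra, CLASS=ri, VEL=lu:
underlying: ba-rozerun-ib-sud-ko
1. e -> o, i -> u / B C0 _: fires at position(s) 6, 10: barozorunubsudko
2. f -> v, k -> g, p -> b, s -> z, t -> d / _ Z: no change
3. o -> e, u -> i / F C0 _: no change
surface: barozorunubsudko

cell RANK=em, POLE=pa, CLASS=ri, VEL=lu:
underlying: ba-rozerun-poz-mo-ko
1. e -> o, i -> u / B C0 _: fires at position(s) 6: barozorunpozmoko
2. f -> v, k -> g, p -> b, s -> z, t -> d / _ Z: no change
3. o -> e, u -> i / F C0 _: no change
surface: barozorunpozmoko

cell RANK=pa, POLE=du, CLASS=so, VEL=gu:
underlying: de-rozerun-kd-dev-kf
1. e -> o, i -> u / B C0 _: fires at position(s) 6, 13: derozorunkddovkf
2. f -> v, k -> g, p -> b, s -> z, t -> d / _ Z: fires at position(s) 10: derozorungddovkf
3. o -> e, u -> i / F C0 _: fires at position(s) 4: derezorungddovkf
surface: derezorungddovkf

cell RANK=ol, POLE=lu, CLASS=so, VEL=ol:
underlying: ke-rozerun-ib-su-kf
1. e -> o, i -> u / B C0 _: fires at position(s) 6, 10: kerozorunubsukf
2. f -> v, k -> g, p -> b, s -> z, t -> d / _ Z: no change
3. o -> e, u -> i / F C0 _: fires at position(s) 4: kerezorunubsukf
surface: kerezorunubsukf

cell RANK=pa, POLE=du, CLASS=ri, VEL=ra:
underlying: fav-rozerun-kd-dev-ko
1. e -> o, i -> u / B C0 _: fires at position(s) 7, 14: favrozorunkddovko
2. f -> v, k -> g, p -> b, s -> z, t -> d / _ Z: fires at position(s) 11: favrozorungddovko
3. o -> e, u -> i / F C0 _: no change
surface: favrozorungddovko


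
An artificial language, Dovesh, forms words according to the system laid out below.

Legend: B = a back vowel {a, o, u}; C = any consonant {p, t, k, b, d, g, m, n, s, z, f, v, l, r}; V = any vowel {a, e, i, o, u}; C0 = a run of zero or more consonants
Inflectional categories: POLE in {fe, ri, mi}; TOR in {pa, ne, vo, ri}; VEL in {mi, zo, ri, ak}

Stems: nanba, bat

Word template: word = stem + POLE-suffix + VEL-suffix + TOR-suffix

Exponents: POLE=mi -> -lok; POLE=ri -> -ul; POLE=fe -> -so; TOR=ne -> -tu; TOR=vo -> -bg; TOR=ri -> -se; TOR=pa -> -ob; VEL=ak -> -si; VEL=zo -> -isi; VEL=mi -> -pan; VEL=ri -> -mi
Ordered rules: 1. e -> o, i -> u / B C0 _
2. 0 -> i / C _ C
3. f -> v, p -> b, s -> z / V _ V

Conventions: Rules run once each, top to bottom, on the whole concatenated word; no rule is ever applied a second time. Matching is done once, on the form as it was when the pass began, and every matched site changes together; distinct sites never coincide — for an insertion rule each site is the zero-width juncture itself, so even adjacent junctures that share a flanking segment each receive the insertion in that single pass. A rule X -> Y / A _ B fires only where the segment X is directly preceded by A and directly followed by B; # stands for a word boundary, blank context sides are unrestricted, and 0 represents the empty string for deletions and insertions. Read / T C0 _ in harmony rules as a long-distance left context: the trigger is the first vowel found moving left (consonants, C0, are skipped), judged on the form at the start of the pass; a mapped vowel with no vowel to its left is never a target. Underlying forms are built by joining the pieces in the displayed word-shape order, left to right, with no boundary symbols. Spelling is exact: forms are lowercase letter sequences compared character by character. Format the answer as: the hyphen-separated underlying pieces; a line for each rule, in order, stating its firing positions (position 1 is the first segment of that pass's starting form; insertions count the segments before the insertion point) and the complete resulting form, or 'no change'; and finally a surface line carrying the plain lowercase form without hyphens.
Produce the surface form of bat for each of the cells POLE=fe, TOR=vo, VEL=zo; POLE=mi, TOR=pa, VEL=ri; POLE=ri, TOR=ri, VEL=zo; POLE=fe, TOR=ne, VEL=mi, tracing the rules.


cell POLE=fe, TOR=vo, VEL=zo:
underlying: bat-so-isi-bg
1. e -> o, i -> u / B C0 _: fires at position(s) 6: batsousibg
2. 0 -> i / C _ C: inserts after position(s) 3, 9: batisousibig
3. f -> v, p -> b, s -> z / V _ V: fires at position(s) 5, 8: batizouzibig
surface: batizouzibig

cell POLE=mi, TOR=pa, VEL=ri:
underlying: bat-lok-mi-ob
1. e -> o, i -> u / B C0 _: fires at position(s) 8: batlokmuob
2. 0 -> i / C _ C: inserts after position(s) 3, 6: batilokimuob
3. f -> v, p -> b, s -> z / V _ V: no change
surface: batilokimuob

cell POLE=ri, TOR=ri, VEL=zo:
underlying: bat-ul-isi-se
1. e -> o, i -> u / B C0 _: fires at position(s) 6: batulusise
2. 0 -> i / C _ C: no change
3. f -> v, p -> b, s -> z / V _ V: fires at position(s) 7, 9: batuluzize
surface: batuluzize

cell POLE=fe, TOR=ne, VEL=mi:
underlying: bat-so-pan-tu
1. e -> o, i -> u / B C0 _: no change
2. 0 -> i / C _ C: inserts after position(s) 3, 8: batisopanitu
3. f -> v, p -> b, s -> z / V _ V: fires at position(s) 5, 7: batizobanitu
surface: batizobanitu


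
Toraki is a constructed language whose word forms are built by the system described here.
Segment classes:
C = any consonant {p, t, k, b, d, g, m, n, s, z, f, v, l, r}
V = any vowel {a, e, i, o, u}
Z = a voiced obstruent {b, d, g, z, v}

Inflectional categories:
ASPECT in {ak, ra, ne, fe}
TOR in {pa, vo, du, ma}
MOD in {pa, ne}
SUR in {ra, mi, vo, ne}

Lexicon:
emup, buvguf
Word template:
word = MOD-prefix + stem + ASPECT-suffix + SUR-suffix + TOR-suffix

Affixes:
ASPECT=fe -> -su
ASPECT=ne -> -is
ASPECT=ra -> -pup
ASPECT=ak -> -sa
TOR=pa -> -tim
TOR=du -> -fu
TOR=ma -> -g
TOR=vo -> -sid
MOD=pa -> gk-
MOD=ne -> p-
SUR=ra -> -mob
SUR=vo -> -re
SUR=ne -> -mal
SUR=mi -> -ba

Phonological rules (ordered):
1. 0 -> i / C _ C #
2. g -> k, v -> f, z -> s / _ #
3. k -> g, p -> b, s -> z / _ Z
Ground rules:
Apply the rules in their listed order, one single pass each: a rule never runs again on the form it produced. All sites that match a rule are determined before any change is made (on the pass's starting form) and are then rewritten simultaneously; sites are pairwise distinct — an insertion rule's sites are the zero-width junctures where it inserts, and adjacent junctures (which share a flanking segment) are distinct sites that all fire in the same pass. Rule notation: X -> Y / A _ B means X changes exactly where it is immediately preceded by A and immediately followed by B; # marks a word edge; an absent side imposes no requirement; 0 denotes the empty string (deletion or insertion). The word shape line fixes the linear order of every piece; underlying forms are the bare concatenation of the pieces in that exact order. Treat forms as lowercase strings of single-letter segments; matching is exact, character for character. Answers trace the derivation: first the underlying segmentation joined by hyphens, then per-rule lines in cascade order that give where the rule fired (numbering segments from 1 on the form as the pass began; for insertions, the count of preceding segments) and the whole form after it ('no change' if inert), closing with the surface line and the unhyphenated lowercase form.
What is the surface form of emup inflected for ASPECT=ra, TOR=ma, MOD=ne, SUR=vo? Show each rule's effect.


underlying: p-emup-pup-re-g
1. 0 -> i / C _ C #: no change
2. g -> k, v -> f, z -> s / _ #: fires at position(s) 11: pemuppuprek
3. k -> g, p -> b, s -> z / _ Z: no change
surface: pemuppuprek


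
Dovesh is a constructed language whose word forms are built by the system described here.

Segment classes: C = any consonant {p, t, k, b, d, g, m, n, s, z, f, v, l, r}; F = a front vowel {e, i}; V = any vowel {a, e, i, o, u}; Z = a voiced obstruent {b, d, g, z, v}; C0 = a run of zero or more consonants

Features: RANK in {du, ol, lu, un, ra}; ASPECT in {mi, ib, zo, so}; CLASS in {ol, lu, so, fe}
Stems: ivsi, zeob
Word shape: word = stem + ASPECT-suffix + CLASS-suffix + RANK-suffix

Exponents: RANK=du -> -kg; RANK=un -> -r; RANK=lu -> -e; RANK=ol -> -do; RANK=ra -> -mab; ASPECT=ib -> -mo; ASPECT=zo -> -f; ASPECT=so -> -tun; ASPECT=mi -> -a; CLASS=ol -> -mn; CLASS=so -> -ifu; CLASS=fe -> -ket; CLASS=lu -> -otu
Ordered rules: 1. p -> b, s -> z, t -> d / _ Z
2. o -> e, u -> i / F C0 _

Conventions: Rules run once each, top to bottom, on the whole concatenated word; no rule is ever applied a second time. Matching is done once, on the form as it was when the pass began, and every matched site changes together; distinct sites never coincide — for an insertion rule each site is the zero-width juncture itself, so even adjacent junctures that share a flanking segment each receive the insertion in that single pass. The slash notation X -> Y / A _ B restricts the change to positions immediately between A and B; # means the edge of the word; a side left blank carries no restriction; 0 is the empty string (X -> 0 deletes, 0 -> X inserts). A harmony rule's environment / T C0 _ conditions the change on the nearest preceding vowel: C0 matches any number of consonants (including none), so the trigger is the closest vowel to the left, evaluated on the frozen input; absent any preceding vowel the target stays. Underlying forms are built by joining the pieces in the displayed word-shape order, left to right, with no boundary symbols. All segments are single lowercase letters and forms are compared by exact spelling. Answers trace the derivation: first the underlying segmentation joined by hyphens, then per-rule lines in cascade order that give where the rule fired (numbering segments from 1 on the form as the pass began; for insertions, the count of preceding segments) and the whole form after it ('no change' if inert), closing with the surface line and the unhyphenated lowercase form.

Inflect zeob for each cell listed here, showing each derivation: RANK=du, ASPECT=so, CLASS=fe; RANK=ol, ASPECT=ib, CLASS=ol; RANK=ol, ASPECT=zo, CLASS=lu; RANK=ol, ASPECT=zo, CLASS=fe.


cell RANK=du, ASPECT=so, CLASS=fe:
underlying: zeob-tun-ket-kg
1. p -> b, s -> z, t -> d / _ Z: no change
2. o -> e, u -> i / F C0 _: fires at position(s) 3: zeebtunketkg
surface: zeebtunketkg

cell RANK=ol, ASPECT=ib, CLASS=ol:
underlying: zeob-mo-mn-do
1. p -> b, s -> z, t -> d / _ Z: no change
2. o -> e, u -> i / F C0 _: fires at position(s) 3: zeebmomndo
surface: zeebmomndo

cell RANK=ol, ASPECT=zo, CLASS=lu:
underlying: zeob-f-otu-do
1. p -> b, s -> z, t -> d / _ Z: no change
2. o -> e, u -> i / F C0 _: fires at position(s) 3: zeebfotudo
surface: zeebfotudo

cell RANK=ol, ASPECT=zo, CLASS=fe:
underlying: zeob-f-ket-do
1. p -> b, s -> z, t -> d / _ Z: fires at position(s) 8: zeobfkeddo
2. o -> e, u -> i / F C0 _: fires at position(s) 3, 10: zeebfkedde
surface: zeebfkedde


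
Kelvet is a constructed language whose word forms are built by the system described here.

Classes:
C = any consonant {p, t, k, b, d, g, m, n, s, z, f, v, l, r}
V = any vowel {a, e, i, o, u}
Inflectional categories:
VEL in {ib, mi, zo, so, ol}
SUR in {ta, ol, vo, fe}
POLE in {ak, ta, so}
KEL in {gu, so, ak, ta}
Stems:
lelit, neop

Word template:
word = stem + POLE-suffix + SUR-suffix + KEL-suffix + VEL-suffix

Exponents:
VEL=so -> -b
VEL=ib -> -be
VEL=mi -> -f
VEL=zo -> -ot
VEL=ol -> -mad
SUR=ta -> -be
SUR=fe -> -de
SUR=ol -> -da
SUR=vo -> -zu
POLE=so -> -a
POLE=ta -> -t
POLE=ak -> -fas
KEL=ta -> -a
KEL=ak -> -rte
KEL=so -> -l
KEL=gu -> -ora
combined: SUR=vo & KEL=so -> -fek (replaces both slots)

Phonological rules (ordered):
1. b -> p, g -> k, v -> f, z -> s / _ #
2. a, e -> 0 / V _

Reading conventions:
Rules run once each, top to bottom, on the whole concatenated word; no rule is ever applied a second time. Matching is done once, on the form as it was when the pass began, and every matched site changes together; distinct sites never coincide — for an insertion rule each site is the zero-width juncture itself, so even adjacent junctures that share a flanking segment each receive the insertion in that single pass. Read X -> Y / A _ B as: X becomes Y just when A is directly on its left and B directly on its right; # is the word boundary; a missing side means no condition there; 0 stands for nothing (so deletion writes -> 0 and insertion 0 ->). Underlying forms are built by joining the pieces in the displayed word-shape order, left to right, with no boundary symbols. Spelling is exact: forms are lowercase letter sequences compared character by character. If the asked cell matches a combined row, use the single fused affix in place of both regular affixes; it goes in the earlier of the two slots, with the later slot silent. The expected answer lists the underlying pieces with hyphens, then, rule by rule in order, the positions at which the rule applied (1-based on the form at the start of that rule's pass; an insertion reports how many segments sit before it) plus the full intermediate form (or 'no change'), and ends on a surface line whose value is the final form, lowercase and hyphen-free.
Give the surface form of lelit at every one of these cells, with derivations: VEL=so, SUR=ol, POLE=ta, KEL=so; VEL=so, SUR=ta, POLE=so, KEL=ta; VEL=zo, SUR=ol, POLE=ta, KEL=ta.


cell VEL=so, SUR=ol, POLE=ta, KEL=so:
underlying: lelit-t-da-l-b
1. b -> p, g -> k, v -> f, z -> s / _ #: fires at position(s) 10: lelittdalp
2. a, e -> 0 / V _: no change
surface: lelittdalp

cell VEL=so, SUR=ta, POLE=so, KEL=ta:
underlying: lelit-a-be-a-b
1. b -> p, g -> k, v -> f, z -> s / _ #: fires at position(s) 10: lelitabeap
2. a, e -> 0 / V _: fires at position(s) 9: lelitabep
surface: lelitabep

cell VEL=zo, SUR=ol, POLE=ta, KEL=ta:
underlying: lelit-t-da-a-ot
1. b -> p, g -> k, v -> f, z -> s / _ #: no change
2. a, e -> 0 / V _: fires at position(s) 9: lelittdaot
surface: lelittdaot


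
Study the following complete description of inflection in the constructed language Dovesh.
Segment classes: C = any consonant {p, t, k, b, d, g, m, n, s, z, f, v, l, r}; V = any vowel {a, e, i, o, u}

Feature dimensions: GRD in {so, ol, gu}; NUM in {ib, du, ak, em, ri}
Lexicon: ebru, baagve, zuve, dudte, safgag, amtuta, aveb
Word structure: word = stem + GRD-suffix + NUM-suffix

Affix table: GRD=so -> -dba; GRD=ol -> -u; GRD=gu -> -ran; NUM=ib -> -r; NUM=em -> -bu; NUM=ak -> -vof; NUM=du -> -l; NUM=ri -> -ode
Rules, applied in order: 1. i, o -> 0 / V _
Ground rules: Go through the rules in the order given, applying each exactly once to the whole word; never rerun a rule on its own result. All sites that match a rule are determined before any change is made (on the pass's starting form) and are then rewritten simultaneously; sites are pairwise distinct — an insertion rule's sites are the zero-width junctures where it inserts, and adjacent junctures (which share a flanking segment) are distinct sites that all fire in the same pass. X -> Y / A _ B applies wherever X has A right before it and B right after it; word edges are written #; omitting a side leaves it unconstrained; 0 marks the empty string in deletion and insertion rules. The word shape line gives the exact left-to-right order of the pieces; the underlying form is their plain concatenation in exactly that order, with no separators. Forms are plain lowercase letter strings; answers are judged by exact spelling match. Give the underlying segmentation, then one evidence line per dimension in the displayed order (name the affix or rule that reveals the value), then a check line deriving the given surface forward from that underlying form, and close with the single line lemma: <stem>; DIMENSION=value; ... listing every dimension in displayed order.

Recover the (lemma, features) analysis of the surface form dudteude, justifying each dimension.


underlying: dudte-u-ode
GRD=ol - signalled by the affix -u
NUM=ri - signalled by the affix -ode
check: dudteuode -> dudteude
lemma: dudte; GRD=ol; NUM=ri


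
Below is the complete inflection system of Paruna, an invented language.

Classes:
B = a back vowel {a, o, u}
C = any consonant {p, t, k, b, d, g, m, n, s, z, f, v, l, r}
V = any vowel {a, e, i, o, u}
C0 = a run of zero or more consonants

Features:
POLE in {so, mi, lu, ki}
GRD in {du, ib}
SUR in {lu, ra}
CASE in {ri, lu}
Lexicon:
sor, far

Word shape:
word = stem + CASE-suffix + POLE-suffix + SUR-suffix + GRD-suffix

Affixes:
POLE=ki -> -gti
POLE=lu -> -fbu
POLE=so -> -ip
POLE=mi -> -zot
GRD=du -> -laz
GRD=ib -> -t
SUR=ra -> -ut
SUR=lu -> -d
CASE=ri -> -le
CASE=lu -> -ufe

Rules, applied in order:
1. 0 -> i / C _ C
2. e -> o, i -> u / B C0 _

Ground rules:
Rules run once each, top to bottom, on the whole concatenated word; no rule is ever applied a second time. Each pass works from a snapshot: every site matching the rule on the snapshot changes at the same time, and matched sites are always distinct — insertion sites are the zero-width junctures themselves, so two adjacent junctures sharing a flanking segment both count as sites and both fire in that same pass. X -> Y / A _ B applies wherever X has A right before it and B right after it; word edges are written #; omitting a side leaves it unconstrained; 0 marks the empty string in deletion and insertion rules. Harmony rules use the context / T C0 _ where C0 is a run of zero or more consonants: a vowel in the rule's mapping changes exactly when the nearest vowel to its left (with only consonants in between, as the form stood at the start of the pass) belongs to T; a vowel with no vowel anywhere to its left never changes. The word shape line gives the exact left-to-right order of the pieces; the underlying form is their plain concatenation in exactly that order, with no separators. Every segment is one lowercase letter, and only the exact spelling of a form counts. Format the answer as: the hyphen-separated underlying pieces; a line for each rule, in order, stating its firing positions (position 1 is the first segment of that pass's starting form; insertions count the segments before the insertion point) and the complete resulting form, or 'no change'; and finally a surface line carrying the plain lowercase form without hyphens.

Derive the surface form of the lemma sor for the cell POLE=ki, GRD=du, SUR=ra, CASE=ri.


underlying: sor-le-gti-ut-laz
1. 0 -> i / C _ C: inserts after position(s) 3, 6, 10: sorilegitiutilaz
2. e -> o, i -> u / B C0 _: fires at position(s) 4, 13: sorulegitiutulaz
surface: sorulegitiutulaz
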